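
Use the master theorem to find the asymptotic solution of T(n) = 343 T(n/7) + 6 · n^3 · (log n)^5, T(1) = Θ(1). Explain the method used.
T(n) = Θ(n^3 · (log n)^6)

Here log_7 343 = 3 and f(n) = 6 · n^3 · (log n)^5 = Θ(n^(log_7 343) · (log n)^5). This is the extended Case 2 of the master theorem (f matches the critical exponent up to log factors), giving T(n) = Θ(n^(log_7 343) · (log n)^(5+1)) = Θ(n^3 · (log n)^6).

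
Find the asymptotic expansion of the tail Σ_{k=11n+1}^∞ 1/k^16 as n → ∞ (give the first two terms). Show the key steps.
Σ_{k>11n} 1/k^16 = 1/(15 · (11n)^15) − 1/(2 · (11n)^16) + O(1/(11n)^17)

Compare to the integral: ∫_{11n}^∞ x^(−16) dx = [−x^(−15)/15]_{11n}^∞ = 1/((16−1)·(11n)^15). The Euler-Maclaurin correction adds −f(11n)/2 = −1/(2·(11n)^16). Euler-Maclaurin then gives
  Σ_{k>11n} 1/k^16 = ∫_{11n}^∞ dx/x^16 − 1/(2·(11n)^16) + O(1/(11n)^17).
(Equivalently this is ζ(16) − Σ_{k≤11n} 1/k^16.)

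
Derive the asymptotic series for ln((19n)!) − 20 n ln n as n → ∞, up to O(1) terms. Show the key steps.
ln((19n)!) − 20 n ln n = −n ln n + 19(ln 19 − 1) n + (1/2) ln(2π·19n) + O(1/n)

Stirling: ln((19n)!) = 19n ln(19n) − 19n + (1/2) ln(2π·19n) + O(1/n).
Expand 19n ln(19n) = 19n (ln n + ln 19) = 19n ln n + 19n ln 19.
Subtract 20n ln n: leading term is (19 − 20) n ln n = −n ln n. The next term is 19n ln 19 − 19n = 19(ln 19 − 1) n. Then the (1/2) ln(2π·19n) correction.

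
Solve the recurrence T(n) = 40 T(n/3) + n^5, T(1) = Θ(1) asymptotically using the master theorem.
T(n) = Θ(n^5)

log_3 40 ≈ 3.358. f(n) = n^5 dominates n^(log_3 40) since 5 > 3.358, and the regularity condition a·f(n/b) = 40·(n/3)^5 = (40/243)·n^5 ≤ c·f(n) holds with c = 40/243 ≈ 0.165 < 1. So this is Case 3: T(n) = Θ(f(n)) = Θ(n^5).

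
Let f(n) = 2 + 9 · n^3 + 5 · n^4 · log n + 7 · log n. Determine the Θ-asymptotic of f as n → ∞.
f(n) ∈ Θ(n^4 · log n)

Compare the terms by growth order. For large n, n^a · (log n)^b dominates n^a' · (log n)^b' iff a > a', or (a = a' and b > b'). Ranking the 4 terms shows the dominant one is 5 · n^4 · log n. Hence f(n) ∈ Θ(n^4 · log n).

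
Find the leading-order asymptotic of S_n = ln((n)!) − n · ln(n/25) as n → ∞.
S_n ~ n · (ln 25 − 1) + O(ln n)

Stirling: ln((n)!) = n ln(n) − n + O(ln n).
  S_n = n ln(n) − n − n ln(n/25) + O(ln n)
      = n ln(n) − n ln n + n ln 25 − n + O(ln n)
      = n ln 25 − n + O(ln n)
      = n (ln 25 − 1) + O(ln n).
Numerically ln(25) − 1 ≈ 2.2189.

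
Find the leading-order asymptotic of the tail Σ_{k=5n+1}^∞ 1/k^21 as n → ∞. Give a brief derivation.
Σ_{k>5n} 1/k^21 ~ 1/(20 · (5n)^20)

Compare to the integral: ∫_{5n}^∞ x^(−21) dx = [−x^(−20)/20]_{5n}^∞ = 1/((21−1)·(5n)^20). Euler-Maclaurin then gives
  Σ_{k>5n} 1/k^21 = ∫_{5n}^∞ dx/x^21 − 1/(2·(5n)^21) + O(1/(5n)^22).
(Equivalently this is ζ(21) − Σ_{k≤5n} 1/k^21.)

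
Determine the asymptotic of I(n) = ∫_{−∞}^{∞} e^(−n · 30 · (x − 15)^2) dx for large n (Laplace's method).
I(n) = sqrt(π/(30n))

Here φ(x) = 30 · (x − 15)^2 has its unique minimum at x* = 15 with φ(x*) = 0 and φ''(x*) = 60. Laplace's method gives
  I(n) ~ e^(−n φ(x*)) · sqrt(2π / (n · φ''(x*))) = sqrt(2π / (60n)) = sqrt(π/(30n)).
This is exact: substituting u = (x − 15)·sqrt(30n) gives I(n) = (1/sqrt(30n)) ∫_{−∞}^{∞} e^(−u^2) du = sqrt(π/(30n)).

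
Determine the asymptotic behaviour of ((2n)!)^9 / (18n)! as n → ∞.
((2n)!)^9/(18n)! ~ ((2π·2n)^(8/2) / 3) · 9^(−9·2n)  →  0

Write N = 2n. Stirling: N! ~ sqrt(2π N)(N/e)^N and (9N)! ~ sqrt(2π·9N)·(9N/e)^(9N).
  (N!)^9/(9N)! ~ (2π N)^(9/2) (N/e)^(9N) / [sqrt(2π·9N) (9N/e)^(9N)]
     = (2π N)^(9/2) / sqrt(2π·9N) · (N/(9N))^(9N)
     = (2π N)^((9−1)/2) / 3 · 9^(−9N).
Since 9^9 > 1, the factor 9^(−9N) decays exponentially, so the ratio → 0. Substituting N = 2n gives the stated form.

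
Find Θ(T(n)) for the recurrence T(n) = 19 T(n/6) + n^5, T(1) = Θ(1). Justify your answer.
T(n) = Θ(n^5)

log_6 19 ≈ 1.643. f(n) = n^5 dominates n^(log_6 19) since 5 > 1.643, and the regularity condition a·f(n/b) = 19·(n/6)^5 = (19/7776)·n^5 ≤ c·f(n) holds with c = 19/7776 ≈ 0.00244 < 1. So this is Case 3: T(n) = Θ(f(n)) = Θ(n^5).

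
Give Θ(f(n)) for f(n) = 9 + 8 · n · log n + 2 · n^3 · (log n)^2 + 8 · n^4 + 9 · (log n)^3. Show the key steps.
f(n) ∈ Θ(n^4)

Compare the terms by growth order. For large n, n^a · (log n)^b dominates n^a' · (log n)^b' iff a > a', or (a = a' and b > b'). Ranking the 5 terms shows the dominant one is 8 · n^4. Hence f(n) ∈ Θ(n^4).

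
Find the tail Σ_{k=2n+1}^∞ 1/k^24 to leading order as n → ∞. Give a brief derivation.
Σ_{k>2n} 1/k^24 ~ 1/(23 · (2n)^23)

Compare to the integral: ∫_{2n}^∞ x^(−24) dx = [−x^(−23)/23]_{2n}^∞ = 1/((24−1)·(2n)^23). Euler-Maclaurin then gives
  Σ_{k>2n} 1/k^24 = ∫_{2n}^∞ dx/x^24 − 1/(2·(2n)^24) + O(1/(2n)^25).
(Equivalently this is ζ(24) − Σ_{k≤2n} 1/k^24.)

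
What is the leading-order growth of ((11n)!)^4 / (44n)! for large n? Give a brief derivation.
((11n)!)^4/(44n)! ~ ((2π·11n)^(3/2) / 2) · 4^(−4·11n)  →  0

Write N = 11n. Stirling: N! ~ sqrt(2π N)(N/e)^N and (4N)! ~ sqrt(2π·4N)·(4N/e)^(4N).
  (N!)^4/(4N)! ~ (2π N)^(4/2) (N/e)^(4N) / [sqrt(2π·4N) (4N/e)^(4N)]
     = (2π N)^(4/2) / sqrt(2π·4N) · (N/(4N))^(4N)
     = (2π N)^((4−1)/2) / 2 · 4^(−4N).
Since 4^4 > 1, the factor 4^(−4N) decays exponentially, so the ratio → 0. Substituting N = 11n gives the stated form.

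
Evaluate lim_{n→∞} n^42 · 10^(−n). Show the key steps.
lim = 0

Exponentials with base > 1 dominate every fixed polynomial: for any fixed c, n^c / 10^n → 0 as n → ∞ (e.g. by the ratio test, or by writing 10^n = e^(n ln 10) and noting e^(n ln 10) / n^c → ∞). Hence n^42 · 10^(−n) = n^42 / 10^n → 0.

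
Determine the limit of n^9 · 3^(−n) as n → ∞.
lim = 0

Exponentials with base > 1 dominate every fixed polynomial: for any fixed c, n^c / 3^n → 0 as n → ∞ (e.g. by the ratio test, or by writing 3^n = e^(n ln 3) and noting e^(n ln 3) / n^c → ∞). Hence n^9 · 3^(−n) = n^9 / 3^n → 0.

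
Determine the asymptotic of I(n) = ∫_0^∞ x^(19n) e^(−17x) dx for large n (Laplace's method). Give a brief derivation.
I(n) ~ (sqrt(2π·19n) / 17) · (19n/(17e))^(19n)

Write the integrand as exp(19n ln x − 17x) and set f(x) = 19n ln x − 17x. Then f'(x) = 19n/x − 17 = 0 at x* = 19n/17, and f''(x*) = −19n/x*^2 = −17^2/(19n). Laplace's method (interior maximum) gives
  I(n) ~ e^(f(x*)) · sqrt(2π / |f''(x*)|)
        = exp(19n ln(19n/17) − 19n) · sqrt(2π · 19n / 17^2)
        = (19n/17)^(19n) e^(−19n) · sqrt(2π·19n) / 17
        = (sqrt(2π·19n) / 17) · (19n/(17e))^(19n).
This matches Γ(19n+1)/17^(19n+1) with Stirling applied to Γ.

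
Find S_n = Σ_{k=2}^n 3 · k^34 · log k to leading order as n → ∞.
S_n ~ 3 · n^35 log n / 35 − 3 · n^35 / 1225

By integral comparison, S_n = ∫_1^n 3 · x^34 · log x dx + O(n^34 · log n). For the integral, ∫ x^34 log x dx = n^35 log n / 35 − n^35/1225 (integration by parts). Hence S_n ~ 3 · n^35 log n / 35 − 3 · n^35 / 1225.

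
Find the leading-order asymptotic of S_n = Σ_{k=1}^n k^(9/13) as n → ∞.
S_n ~ (13/22) · n^(22/13)

Integral comparison: Σ_{k=1}^n k^(9/13) = ∫_0^n x^(9/13) dx + O(n^(9/13)). The integral is n^(1 + 9/13) / (1 + 9/13) = n^((9+13)/13) / ((9+13)/13) = (13/22) · n^(22/13).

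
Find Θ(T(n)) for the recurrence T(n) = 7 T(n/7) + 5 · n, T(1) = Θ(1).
T(n) = Θ(n log n)

log_7 7 = 1, and f(n) = 5 · n = Θ(n^(log_7 7)). This is Case 2 of the master theorem: T(n) = Θ(f(n) · log n) = Θ(n log n).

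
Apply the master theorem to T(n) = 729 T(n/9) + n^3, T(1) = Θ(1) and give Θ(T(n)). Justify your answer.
T(n) = Θ(n^3 log n)

log_9 729 = 3, and f(n) = n^3 = Θ(n^(log_9 729)). This is Case 2 of the master theorem: T(n) = Θ(f(n) · log n) = Θ(n^3 log n).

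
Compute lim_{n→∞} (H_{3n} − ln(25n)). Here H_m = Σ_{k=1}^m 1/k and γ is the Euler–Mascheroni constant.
lim = ln(3/25) + γ

By Euler-Maclaurin, H_m = ln m + γ + O(1/m). So
  H_{3n} − ln(25n) = ln(3n) + γ − ln(25n) + O(1/n)
                       = ln(3/25) + γ + O(1/n).
Hence the limit is ln(3/25) + γ.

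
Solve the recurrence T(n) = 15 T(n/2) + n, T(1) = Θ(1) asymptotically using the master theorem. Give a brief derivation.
T(n) = Θ(n^(log_2 15))

Master theorem: compare f(n) = n to n^(log_2 15) where log_2 15 ≈ 3.907. Since 1 < log_2 15, we have f(n) = O(n^(log_2 15 − ε)) for some ε > 0 — Case 1. Hence T(n) = Θ(n^(log_2 15)).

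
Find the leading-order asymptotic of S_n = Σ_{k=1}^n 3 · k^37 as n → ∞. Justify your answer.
S_n ~ 3 · n^38 / 38

By integral comparison (Euler-Maclaurin), Σ_{k=1}^n 3 · k^37 = 3 · ∫_0^n x^37 dx + O(n^37) = 3 · n^38/38 + O(n^37). (Equivalently, Faulhaber's formula gives the same leading term.)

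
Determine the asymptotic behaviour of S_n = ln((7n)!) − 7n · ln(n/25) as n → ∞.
S_n ~ 7n · (ln 175 − 1) + O(ln n)

Stirling: ln((7n)!) = 7n ln(7n) − 7n + O(ln n).
  S_n = 7n ln(7n) − 7n − 7n ln(n/25) + O(ln n)
      = 7n ln(7n) − 7n ln n + 7n ln 25 − 7n + O(ln n)
      = 7n ln 7 + 7n ln 25 − 7n + O(ln n)
      = 7n (ln 175 − 1) + O(ln n).
Numerically ln(175) − 1 ≈ 4.1648.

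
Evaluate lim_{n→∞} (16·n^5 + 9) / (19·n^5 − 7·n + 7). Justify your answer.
lim = 16/19

For large n the leading n^5 terms dominate both numerator and denominator. Dividing top and bottom by n^5, every other term tends to 0, leaving 16/19.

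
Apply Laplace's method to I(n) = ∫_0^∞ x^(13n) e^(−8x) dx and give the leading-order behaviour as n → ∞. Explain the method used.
I(n) ~ (sqrt(2π·13n) / 8) · (13n/(8e))^(13n)

Write the integrand as exp(13n ln x − 8x) and set f(x) = 13n ln x − 8x. Then f'(x) = 13n/x − 8 = 0 at x* = 13n/8, and f''(x*) = −13n/x*^2 = −8^2/(13n). Laplace's method (interior maximum) gives
  I(n) ~ e^(f(x*)) · sqrt(2π / |f''(x*)|)
        = exp(13n ln(13n/8) − 13n) · sqrt(2π · 13n / 8^2)
        = (13n/8)^(13n) e^(−13n) · sqrt(2π·13n) / 8
        = (sqrt(2π·13n) / 8) · (13n/(8e))^(13n).
This matches Γ(13n+1)/8^(13n+1) with Stirling applied to Γ.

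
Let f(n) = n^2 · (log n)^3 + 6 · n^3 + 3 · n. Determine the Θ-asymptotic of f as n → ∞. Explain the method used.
f(n) ∈ Θ(n^3)

Compare the terms by growth order. For large n, n^a · (log n)^b dominates n^a' · (log n)^b' iff a > a', or (a = a' and b > b'). Ranking the 3 terms shows the dominant one is 6 · n^3. Hence f(n) ∈ Θ(n^3).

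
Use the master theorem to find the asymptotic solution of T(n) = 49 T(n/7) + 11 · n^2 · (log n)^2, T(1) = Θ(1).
T(n) = Θ(n^2 · (log n)^3)

Here log_7 49 = 2 and f(n) = 11 · n^2 · (log n)^2 = Θ(n^(log_7 49) · (log n)^2). This is the extended Case 2 of the master theorem (f matches the critical exponent up to log factors), giving T(n) = Θ(n^(log_7 49) · (log n)^(2+1)) = Θ(n^2 · (log n)^3).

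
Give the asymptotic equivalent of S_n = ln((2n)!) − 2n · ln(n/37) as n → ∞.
S_n ~ 2n · (ln 74 − 1) + O(ln n)

Stirling: ln((2n)!) = 2n ln(2n) − 2n + O(ln n).
  S_n = 2n ln(2n) − 2n − 2n ln(n/37) + O(ln n)
      = 2n ln(2n) − 2n ln n + 2n ln 37 − 2n + O(ln n)
      = 2n ln 2 + 2n ln 37 − 2n + O(ln n)
      = 2n (ln 74 − 1) + O(ln n).
Numerically ln(74) − 1 ≈ 3.3041.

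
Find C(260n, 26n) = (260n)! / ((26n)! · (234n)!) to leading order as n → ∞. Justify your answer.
C(260n, 26n) ~ (10000000000/387420489)^(26n) · sqrt(5/(9π·26n))

Write N = 26n. Apply Stirling to each factorial:
  (10N)! ~ sqrt(2π·10N) · (10N/e)^(10N),
  N! ~ sqrt(2π N) · (N/e)^N,
  (9N)! ~ sqrt(2π·9N) · (9N/e)^(9N).
The exponential factors combine to (10N)^(10N) / (N^N · (9N)^(9N)) = 10^(10N)/9^(9N) = (10^10/9^9)^N = (10000000000/387420489)^N.
The square-root prefactors combine to sqrt(2π·10N) / (sqrt(2π N)·sqrt(2π·9N)) = sqrt(10 / (2π·9·N)) = sqrt(5/(9π·26n)).
Substituting N = 26n: C(260n, 26n) ~ (10000000000/387420489)^(26n) · sqrt(5/(9π·26n)).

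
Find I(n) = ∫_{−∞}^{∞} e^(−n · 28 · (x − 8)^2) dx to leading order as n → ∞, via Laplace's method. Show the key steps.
I(n) = sqrt(π/(28n))

Here φ(x) = 28 · (x − 8)^2 has its unique minimum at x* = 8 with φ(x*) = 0 and φ''(x*) = 56. Laplace's method gives
  I(n) ~ e^(−n φ(x*)) · sqrt(2π / (n · φ''(x*))) = sqrt(2π / (56n)) = sqrt(π/(28n)).
This is exact: substituting u = (x − 8)·sqrt(28n) gives I(n) = (1/sqrt(28n)) ∫_{−∞}^{∞} e^(−u^2) du = sqrt(π/(28n)).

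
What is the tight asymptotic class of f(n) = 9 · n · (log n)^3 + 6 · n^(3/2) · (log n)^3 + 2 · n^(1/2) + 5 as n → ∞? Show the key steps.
f(n) ∈ Θ(n^(3/2) · (log n)^3)

Compare the terms by growth order. For large n, n^a · (log n)^b dominates n^a' · (log n)^b' iff a > a', or (a = a' and b > b'). Ranking the 4 terms shows the dominant one is 6 · n^(3/2) · (log n)^3. Hence f(n) ∈ Θ(n^(3/2) · (log n)^3).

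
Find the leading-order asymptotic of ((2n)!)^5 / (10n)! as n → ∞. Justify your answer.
((2n)!)^5/(10n)! ~ ((2π·2n)^(4/2) / sqrt(5)) · 5^(−5·2n)  →  0

Write N = 2n. Stirling: N! ~ sqrt(2π N)(N/e)^N and (5N)! ~ sqrt(2π·5N)·(5N/e)^(5N).
  (N!)^5/(5N)! ~ (2π N)^(5/2) (N/e)^(5N) / [sqrt(2π·5N) (5N/e)^(5N)]
     = (2π N)^(5/2) / sqrt(2π·5N) · (N/(5N))^(5N)
     = (2π N)^((5−1)/2) / sqrt(5) · 5^(−5N).
Since 5^5 > 1, the factor 5^(−5N) decays exponentially, so the ratio → 0. Substituting N = 2n gives the stated form.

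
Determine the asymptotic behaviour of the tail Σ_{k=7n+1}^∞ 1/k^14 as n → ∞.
Σ_{k>7n} 1/k^14 ~ 1/(13 · (7n)^13)

Compare to the integral: ∫_{7n}^∞ x^(−14) dx = [−x^(−13)/13]_{7n}^∞ = 1/((14−1)·(7n)^13). Euler-Maclaurin then gives
  Σ_{k>7n} 1/k^14 = ∫_{7n}^∞ dx/x^14 − 1/(2·(7n)^14) + O(1/(7n)^15).
(Equivalently this is ζ(14) − Σ_{k≤7n} 1/k^14.)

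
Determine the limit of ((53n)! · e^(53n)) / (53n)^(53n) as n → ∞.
lim = ∞

Stirling: (53n)! ~ sqrt(2π·53n) · (53n/e)^(53n). Hence
  (53n)! · e^(53n) / (53n)^(53n) ~ sqrt(2π·53n) = sqrt(2π·53) · sqrt(n) → ∞.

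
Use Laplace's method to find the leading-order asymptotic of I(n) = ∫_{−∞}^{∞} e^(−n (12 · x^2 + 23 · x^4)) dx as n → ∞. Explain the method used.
I(n) ~ sqrt(π/(12n))

φ(x) = 12 · x^2 + 23 · x^4 has its unique global minimum at x* = 0 (since φ'(x) = 24x + 92x^3 = 0 only at x = 0 for real x with both coefficients positive, and φ → ∞ as |x| → ∞). At x* = 0, φ(0) = 0 and φ''(0) = 24. Laplace's method then gives
  I(n) ~ sqrt(2π / (n · φ''(0))) · e^(−n φ(0)) = sqrt(2π / (24n)) = sqrt(π/(12n)).
The 23 · x^4 term contributes only at subleading order (an O(1/n) relative correction).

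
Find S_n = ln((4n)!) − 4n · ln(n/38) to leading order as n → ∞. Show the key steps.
S_n ~ 4n · (ln 152 − 1) + O(ln n)

Stirling: ln((4n)!) = 4n ln(4n) − 4n + O(ln n).
  S_n = 4n ln(4n) − 4n − 4n ln(n/38) + O(ln n)
      = 4n ln(4n) − 4n ln n + 4n ln 38 − 4n + O(ln n)
      = 4n ln 4 + 4n ln 38 − 4n + O(ln n)
      = 4n (ln 152 − 1) + O(ln n).
Numerically ln(152) − 1 ≈ 4.0239.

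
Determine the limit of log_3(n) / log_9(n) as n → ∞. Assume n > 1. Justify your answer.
lim = ln(9) / ln(3) = log_3(9)

Change of base: log_3(n) = ln n / ln 3 and log_9(n) = ln n / ln 9. The ratio is (ln n / ln 3) · (ln 9 / ln n) = ln 9 / ln 3, a constant independent of n. So the limit is ln 9 / ln 3 = log_3(9).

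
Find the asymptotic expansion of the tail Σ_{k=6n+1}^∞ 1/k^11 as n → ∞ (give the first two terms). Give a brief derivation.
Σ_{k>6n} 1/k^11 = 1/(10 · (6n)^10) − 1/(2 · (6n)^11) + O(1/(6n)^12)

Compare to the integral: ∫_{6n}^∞ x^(−11) dx = [−x^(−10)/10]_{6n}^∞ = 1/((11−1)·(6n)^10). The Euler-Maclaurin correction adds −f(6n)/2 = −1/(2·(6n)^11). Euler-Maclaurin then gives
  Σ_{k>6n} 1/k^11 = ∫_{6n}^∞ dx/x^11 − 1/(2·(6n)^11) + O(1/(6n)^12).
(Equivalently this is ζ(11) − Σ_{k≤6n} 1/k^11.)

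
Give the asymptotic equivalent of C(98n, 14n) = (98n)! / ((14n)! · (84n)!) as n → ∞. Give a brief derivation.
C(98n, 14n) ~ (823543/46656)^(14n) · sqrt(7/(12π·14n))

Write N = 14n. Apply Stirling to each factorial:
  (7N)! ~ sqrt(2π·7N) · (7N/e)^(7N),
  N! ~ sqrt(2π N) · (N/e)^N,
  (6N)! ~ sqrt(2π·6N) · (6N/e)^(6N).
The exponential factors combine to (7N)^(7N) / (N^N · (6N)^(6N)) = 7^(7N)/6^(6N) = (7^7/6^6)^N = (823543/46656)^N.
The square-root prefactors combine to sqrt(2π·7N) / (sqrt(2π N)·sqrt(2π·6N)) = sqrt(7 / (2π·6·N)) = sqrt(7/(12π·14n)).
Substituting N = 14n: C(98n, 14n) ~ (823543/46656)^(14n) · sqrt(7/(12π·14n)).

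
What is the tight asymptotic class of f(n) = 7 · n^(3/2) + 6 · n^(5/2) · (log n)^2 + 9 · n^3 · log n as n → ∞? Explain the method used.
f(n) ∈ Θ(n^3 · log n)

Compare the terms by growth order. For large n, n^a · (log n)^b dominates n^a' · (log n)^b' iff a > a', or (a = a' and b > b'). Ranking the 3 terms shows the dominant one is 9 · n^3 · log n. Hence f(n) ∈ Θ(n^3 · log n).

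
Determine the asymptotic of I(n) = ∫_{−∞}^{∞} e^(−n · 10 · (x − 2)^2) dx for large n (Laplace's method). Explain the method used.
I(n) = sqrt(π/(10n))

Here φ(x) = 10 · (x − 2)^2 has its unique minimum at x* = 2 with φ(x*) = 0 and φ''(x*) = 20. Laplace's method gives
  I(n) ~ e^(−n φ(x*)) · sqrt(2π / (n · φ''(x*))) = sqrt(2π / (20n)) = sqrt(π/(10n)).
This is exact: substituting u = (x − 2)·sqrt(10n) gives I(n) = (1/sqrt(10n)) ∫_{−∞}^{∞} e^(−u^2) du = sqrt(π/(10n)).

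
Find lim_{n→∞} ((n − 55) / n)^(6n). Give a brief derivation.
lim = e^(−330)

Rewrite as (1 − 55/n)^(6n). By the standard limit (1 + x/n)^n → e^x, we have (1 − 55/n)^n → e^(−55), and raising to the 6th power gives e^(−330).
More precisely, ln[(1 − 55/n)^(6n)] = 6n · ln(1 − 55/n) = 6n · (-55/n + O(1/n^2)) = -330 + O(1/n) → -330.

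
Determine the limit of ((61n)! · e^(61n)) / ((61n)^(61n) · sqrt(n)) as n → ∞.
lim = sqrt(2π·61)

Stirling: (61n)! ~ sqrt(2π·61n) · (61n/e)^(61n). Hence
  (61n)! · e^(61n) / (61n)^(61n) ~ sqrt(2π·61n).
Dividing by sqrt(n): sqrt(2π·61n) / sqrt(n) = sqrt(2π·61) · n^((1−1)/2), so the limit is sqrt(2π·61).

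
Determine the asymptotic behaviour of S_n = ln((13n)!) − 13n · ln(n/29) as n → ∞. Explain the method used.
S_n ~ 13n · (ln 377 − 1) + O(ln n)

Stirling: ln((13n)!) = 13n ln(13n) − 13n + O(ln n).
  S_n = 13n ln(13n) − 13n − 13n ln(n/29) + O(ln n)
      = 13n ln(13n) − 13n ln n + 13n ln 29 − 13n + O(ln n)
      = 13n ln 13 + 13n ln 29 − 13n + O(ln n)
      = 13n (ln 377 − 1) + O(ln n).
Numerically ln(377) − 1 ≈ 4.9322.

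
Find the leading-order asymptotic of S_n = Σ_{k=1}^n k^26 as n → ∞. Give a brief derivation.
S_n ~ n^27 / 27

By integral comparison (Euler-Maclaurin), Σ_{k=1}^n k^26 = ∫_0^n x^26 dx + O(n^26) = n^27/27 + O(n^26). (Equivalently, Faulhaber's formula gives the same leading term.)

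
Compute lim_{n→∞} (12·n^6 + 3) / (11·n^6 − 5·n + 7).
lim = 12/11

For large n the leading n^6 terms dominate both numerator and denominator. Dividing top and bottom by n^6, every other term tends to 0, leaving 12/11.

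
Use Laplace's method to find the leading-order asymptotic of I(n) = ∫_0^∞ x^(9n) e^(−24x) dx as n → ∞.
I(n) ~ (sqrt(2π·9n) / 24) · (9n/(24e))^(9n)

Write the integrand as exp(9n ln x − 24x) and set f(x) = 9n ln x − 24x. Then f'(x) = 9n/x − 24 = 0 at x* = 9n/24, and f''(x*) = −9n/x*^2 = −24^2/(9n). Laplace's method (interior maximum) gives
  I(n) ~ e^(f(x*)) · sqrt(2π / |f''(x*)|)
        = exp(9n ln(9n/24) − 9n) · sqrt(2π · 9n / 24^2)
        = (9n/24)^(9n) e^(−9n) · sqrt(2π·9n) / 24
        = (sqrt(2π·9n) / 24) · (9n/(24e))^(9n).
This matches Γ(9n+1)/24^(9n+1) with Stirling applied to Γ.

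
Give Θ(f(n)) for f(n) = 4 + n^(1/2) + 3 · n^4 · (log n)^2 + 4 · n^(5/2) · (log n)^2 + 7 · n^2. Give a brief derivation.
f(n) ∈ Θ(n^4 · (log n)^2)

Compare the terms by growth order. For large n, n^a · (log n)^b dominates n^a' · (log n)^b' iff a > a', or (a = a' and b > b'). Ranking the 5 terms shows the dominant one is 3 · n^4 · (log n)^2. Hence f(n) ∈ Θ(n^4 · (log n)^2).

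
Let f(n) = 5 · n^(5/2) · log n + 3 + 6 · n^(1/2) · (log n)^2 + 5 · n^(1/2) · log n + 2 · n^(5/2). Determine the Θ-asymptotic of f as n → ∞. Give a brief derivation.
f(n) ∈ Θ(n^(5/2) · log n)

Compare the terms by growth order. For large n, n^a · (log n)^b dominates n^a' · (log n)^b' iff a > a', or (a = a' and b > b'). Ranking the 5 terms shows the dominant one is 5 · n^(5/2) · log n. Hence f(n) ∈ Θ(n^(5/2) · log n).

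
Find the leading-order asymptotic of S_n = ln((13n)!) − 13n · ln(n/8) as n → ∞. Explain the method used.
S_n ~ 13n · (ln 104 − 1) + O(ln n)

Stirling: ln((13n)!) = 13n ln(13n) − 13n + O(ln n).
  S_n = 13n ln(13n) − 13n − 13n ln(n/8) + O(ln n)
      = 13n ln(13n) − 13n ln n + 13n ln 8 − 13n + O(ln n)
      = 13n ln 13 + 13n ln 8 − 13n + O(ln n)
      = 13n (ln 104 − 1) + O(ln n).
Numerically ln(104) − 1 ≈ 3.6444.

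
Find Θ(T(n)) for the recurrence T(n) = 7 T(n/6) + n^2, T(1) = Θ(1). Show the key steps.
T(n) = Θ(n^2)

log_6 7 ≈ 1.086. f(n) = n^2 dominates n^(log_6 7) since 2 > 1.086, and the regularity condition a·f(n/b) = 7·(n/6)^2 = (7/36)·n^2 ≤ c·f(n) holds with c = 7/36 ≈ 0.194 < 1. So this is Case 3: T(n) = Θ(f(n)) = Θ(n^2).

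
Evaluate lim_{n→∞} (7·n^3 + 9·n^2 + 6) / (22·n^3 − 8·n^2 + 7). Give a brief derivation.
lim = 7/22

For large n the leading n^3 terms dominate both numerator and denominator. Dividing top and bottom by n^3, every other term tends to 0, leaving 7/22.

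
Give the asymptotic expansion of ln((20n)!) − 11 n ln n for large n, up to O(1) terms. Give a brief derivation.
ln((20n)!) − 11 n ln n = 9 n ln n + 20(ln 20 − 1) n + (1/2) ln(2π·20n) + O(1/n)

Stirling: ln((20n)!) = 20n ln(20n) − 20n + (1/2) ln(2π·20n) + O(1/n).
Expand 20n ln(20n) = 20n (ln n + ln 20) = 20n ln n + 20n ln 20.
Subtract 11n ln n: leading term is (20 − 11) n ln n = 9 n ln n. The next term is 20n ln 20 − 20n = 20(ln 20 − 1) n. Then the (1/2) ln(2π·20n) correction.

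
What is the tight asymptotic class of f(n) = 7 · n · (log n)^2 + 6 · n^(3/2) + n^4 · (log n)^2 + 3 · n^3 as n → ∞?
f(n) ∈ Θ(n^4 · (log n)^2)

Compare the terms by growth order. For large n, n^a · (log n)^b dominates n^a' · (log n)^b' iff a > a', or (a = a' and b > b'). Ranking the 4 terms shows the dominant one is n^4 · (log n)^2. Hence f(n) ∈ Θ(n^4 · (log n)^2).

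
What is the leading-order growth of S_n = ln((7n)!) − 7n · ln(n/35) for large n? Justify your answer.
S_n ~ 7n · (ln 245 − 1) + O(ln n)

Stirling: ln((7n)!) = 7n ln(7n) − 7n + O(ln n).
  S_n = 7n ln(7n) − 7n − 7n ln(n/35) + O(ln n)
      = 7n ln(7n) − 7n ln n + 7n ln 35 − 7n + O(ln n)
      = 7n ln 7 + 7n ln 35 − 7n + O(ln n)
      = 7n (ln 245 − 1) + O(ln n).
Numerically ln(245) − 1 ≈ 4.5013.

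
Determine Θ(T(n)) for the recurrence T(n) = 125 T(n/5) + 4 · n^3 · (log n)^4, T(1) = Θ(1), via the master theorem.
T(n) = Θ(n^3 · (log n)^5)

Here log_5 125 = 3 and f(n) = 4 · n^3 · (log n)^4 = Θ(n^(log_5 125) · (log n)^4). This is the extended Case 2 of the master theorem (f matches the critical exponent up to log factors), giving T(n) = Θ(n^(log_5 125) · (log n)^(4+1)) = Θ(n^3 · (log n)^5).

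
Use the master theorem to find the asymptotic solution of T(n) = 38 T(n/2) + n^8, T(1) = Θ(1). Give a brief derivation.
T(n) = Θ(n^8)

log_2 38 ≈ 5.248. f(n) = n^8 dominates n^(log_2 38) since 8 > 5.248, and the regularity condition a·f(n/b) = 38·(n/2)^8 = (38/256)·n^8 ≤ c·f(n) holds with c = 38/256 ≈ 0.148 < 1. So this is Case 3: T(n) = Θ(f(n)) = Θ(n^8).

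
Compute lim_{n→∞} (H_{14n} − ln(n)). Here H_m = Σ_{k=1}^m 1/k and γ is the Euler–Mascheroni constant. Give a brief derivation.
lim = ln 14 + γ

By Euler-Maclaurin, H_m = ln m + γ + O(1/m). So
  H_{14n} − ln(n) = ln(14n) + γ − ln(n) + O(1/n)
                       = ln(14/1) + γ + O(1/n).
Hence the limit is ln(14/1) + γ.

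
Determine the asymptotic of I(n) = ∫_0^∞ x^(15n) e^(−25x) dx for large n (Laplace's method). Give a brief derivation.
I(n) ~ (sqrt(2π·15n) / 25) · (15n/(25e))^(15n)

Write the integrand as exp(15n ln x − 25x) and set f(x) = 15n ln x − 25x. Then f'(x) = 15n/x − 25 = 0 at x* = 15n/25, and f''(x*) = −15n/x*^2 = −25^2/(15n). Laplace's method (interior maximum) gives
  I(n) ~ e^(f(x*)) · sqrt(2π / |f''(x*)|)
        = exp(15n ln(15n/25) − 15n) · sqrt(2π · 15n / 25^2)
        = (15n/25)^(15n) e^(−15n) · sqrt(2π·15n) / 25
        = (sqrt(2π·15n) / 25) · (15n/(25e))^(15n).
This matches Γ(15n+1)/25^(15n+1) with Stirling applied to Γ.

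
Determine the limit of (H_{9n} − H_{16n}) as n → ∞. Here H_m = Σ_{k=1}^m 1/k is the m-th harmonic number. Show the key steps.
lim = ln(9/16)

Euler-Maclaurin gives H_m = ln m + γ + 1/(2m) + O(1/m^2). The γ and O(1/m) terms cancel in the difference:
  H_{9n} − H_{16n} = ln(9n) − ln(16n) + O(1/n) = ln(9/16) + O(1/n).
Hence the limit is ln(9/16).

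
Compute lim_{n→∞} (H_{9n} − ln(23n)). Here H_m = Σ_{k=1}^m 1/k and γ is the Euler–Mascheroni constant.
lim = ln(9/23) + γ

By Euler-Maclaurin, H_m = ln m + γ + O(1/m). So
  H_{9n} − ln(23n) = ln(9n) + γ − ln(23n) + O(1/n)
                       = ln(9/23) + γ + O(1/n).
Hence the limit is ln(9/23) + γ.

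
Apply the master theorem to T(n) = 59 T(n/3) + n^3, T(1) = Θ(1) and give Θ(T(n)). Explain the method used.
T(n) = Θ(n^(log_3 59))

Master theorem: compare f(n) = n^3 to n^(log_3 59) where log_3 59 ≈ 3.712. Since 3 < log_3 59, we have f(n) = O(n^(log_3 59 − ε)) for some ε > 0 — Case 1. Hence T(n) = Θ(n^(log_3 59)).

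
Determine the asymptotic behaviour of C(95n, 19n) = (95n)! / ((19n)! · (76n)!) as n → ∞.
C(95n, 19n) ~ (3125/256)^(19n) · sqrt(5/(8π·19n))

Write N = 19n. Apply Stirling to each factorial:
  (5N)! ~ sqrt(2π·5N) · (5N/e)^(5N),
  N! ~ sqrt(2π N) · (N/e)^N,
  (4N)! ~ sqrt(2π·4N) · (4N/e)^(4N).
The exponential factors combine to (5N)^(5N) / (N^N · (4N)^(4N)) = 5^(5N)/4^(4N) = (5^5/4^4)^N = (3125/256)^N.
The square-root prefactors combine to sqrt(2π·5N) / (sqrt(2π N)·sqrt(2π·4N)) = sqrt(5 / (2π·4·N)) = sqrt(5/(8π·19n)).
Substituting N = 19n: C(95n, 19n) ~ (3125/256)^(19n) · sqrt(5/(8π·19n)).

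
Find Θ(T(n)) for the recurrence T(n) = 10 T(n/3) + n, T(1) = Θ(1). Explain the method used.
T(n) = Θ(n^(log_3 10))

Master theorem: compare f(n) = n to n^(log_3 10) where log_3 10 ≈ 2.096. Since 1 < log_3 10, we have f(n) = O(n^(log_3 10 − ε)) for some ε > 0 — Case 1. Hence T(n) = Θ(n^(log_3 10)).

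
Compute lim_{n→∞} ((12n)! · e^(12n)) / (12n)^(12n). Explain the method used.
lim = ∞

Stirling: (12n)! ~ sqrt(2π·12n) · (12n/e)^(12n). Hence
  (12n)! · e^(12n) / (12n)^(12n) ~ sqrt(2π·12n) = sqrt(2π·12) · sqrt(n) → ∞.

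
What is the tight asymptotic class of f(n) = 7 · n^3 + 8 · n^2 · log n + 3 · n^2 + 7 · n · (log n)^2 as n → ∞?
f(n) ∈ Θ(n^3)

Compare the terms by growth order. For large n, n^a · (log n)^b dominates n^a' · (log n)^b' iff a > a', or (a = a' and b > b'). Ranking the 4 terms shows the dominant one is 7 · n^3. Hence f(n) ∈ Θ(n^3).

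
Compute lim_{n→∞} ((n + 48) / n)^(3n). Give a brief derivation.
lim = e^144

Rewrite as (1 + 48/n)^(3n). By the standard limit (1 + x/n)^n → e^x, we have (1 + 48/n)^n → e^48, and raising to the 3rd power gives e^144.
More precisely, ln[(1 + 48/n)^(3n)] = 3n · ln(1 + 48/n) = 3n · (48/n + O(1/n^2)) = 144 + O(1/n) → 144.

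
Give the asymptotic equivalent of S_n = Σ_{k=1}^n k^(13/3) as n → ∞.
S_n ~ (3/16) · n^(16/3)

Integral comparison: Σ_{k=1}^n k^(13/3) = ∫_0^n x^(13/3) dx + O(n^(13/3)). The integral is n^(1 + 13/3) / (1 + 13/3) = n^((13+3)/3) / ((13+3)/3) = (3/16) · n^(16/3).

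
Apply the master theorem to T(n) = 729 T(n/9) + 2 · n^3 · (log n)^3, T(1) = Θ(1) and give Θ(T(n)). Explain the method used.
T(n) = Θ(n^3 · (log n)^4)

Here log_9 729 = 3 and f(n) = 2 · n^3 · (log n)^3 = Θ(n^(log_9 729) · (log n)^3). This is the extended Case 2 of the master theorem (f matches the critical exponent up to log factors), giving T(n) = Θ(n^(log_9 729) · (log n)^(3+1)) = Θ(n^3 · (log n)^4).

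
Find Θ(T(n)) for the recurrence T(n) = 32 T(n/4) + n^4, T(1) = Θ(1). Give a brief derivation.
T(n) = Θ(n^4)

log_4 32 ≈ 2.500. f(n) = n^4 dominates n^(log_4 32) since 4 > 2.500, and the regularity condition a·f(n/b) = 32·(n/4)^4 = (32/256)·n^4 ≤ c·f(n) holds with c = 32/256 ≈ 0.125 < 1. So this is Case 3: T(n) = Θ(f(n)) = Θ(n^4).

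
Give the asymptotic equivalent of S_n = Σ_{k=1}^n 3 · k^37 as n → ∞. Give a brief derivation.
S_n ~ 3 · n^38 / 38

By integral comparison (Euler-Maclaurin), Σ_{k=1}^n 3 · k^37 = 3 · ∫_0^n x^37 dx + O(n^37) = 3 · n^38/38 + O(n^37). (Equivalently, Faulhaber's formula gives the same leading term.)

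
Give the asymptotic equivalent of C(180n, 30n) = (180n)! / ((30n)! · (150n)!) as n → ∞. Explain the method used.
C(180n, 30n) ~ (46656/3125)^(30n) · sqrt(3/(5π·30n))

Write N = 30n. Apply Stirling to each factorial:
  (6N)! ~ sqrt(2π·6N) · (6N/e)^(6N),
  N! ~ sqrt(2π N) · (N/e)^N,
  (5N)! ~ sqrt(2π·5N) · (5N/e)^(5N).
The exponential factors combine to (6N)^(6N) / (N^N · (5N)^(5N)) = 6^(6N)/5^(5N) = (6^6/5^5)^N = (46656/3125)^N.
The square-root prefactors combine to sqrt(2π·6N) / (sqrt(2π N)·sqrt(2π·5N)) = sqrt(6 / (2π·5·N)) = sqrt(3/(5π·30n)).
Substituting N = 30n: C(180n, 30n) ~ (46656/3125)^(30n) · sqrt(3/(5π·30n)).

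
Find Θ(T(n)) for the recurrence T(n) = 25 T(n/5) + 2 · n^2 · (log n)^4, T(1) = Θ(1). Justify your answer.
T(n) = Θ(n^2 · (log n)^5)

Here log_5 25 = 2 and f(n) = 2 · n^2 · (log n)^4 = Θ(n^(log_5 25) · (log n)^4). This is the extended Case 2 of the master theorem (f matches the critical exponent up to log factors), giving T(n) = Θ(n^(log_5 25) · (log n)^(4+1)) = Θ(n^2 · (log n)^5).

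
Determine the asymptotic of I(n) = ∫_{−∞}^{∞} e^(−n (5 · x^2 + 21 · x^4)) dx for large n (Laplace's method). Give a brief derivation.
I(n) ~ sqrt(π/(5n))

φ(x) = 5 · x^2 + 21 · x^4 has its unique global minimum at x* = 0 (since φ'(x) = 10x + 84x^3 = 0 only at x = 0 for real x with both coefficients positive, and φ → ∞ as |x| → ∞). At x* = 0, φ(0) = 0 and φ''(0) = 10. Laplace's method then gives
  I(n) ~ sqrt(2π / (n · φ''(0))) · e^(−n φ(0)) = sqrt(2π / (10n)) = sqrt(π/(5n)).
The 21 · x^4 term contributes only at subleading order (an O(1/n) relative correction).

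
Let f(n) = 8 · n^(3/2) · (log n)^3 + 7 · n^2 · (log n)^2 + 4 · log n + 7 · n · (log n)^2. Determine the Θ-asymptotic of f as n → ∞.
f(n) ∈ Θ(n^2 · (log n)^2)

Compare the terms by growth order. For large n, n^a · (log n)^b dominates n^a' · (log n)^b' iff a > a', or (a = a' and b > b'). Ranking the 4 terms shows the dominant one is 7 · n^2 · (log n)^2. Hence f(n) ∈ Θ(n^2 · (log n)^2).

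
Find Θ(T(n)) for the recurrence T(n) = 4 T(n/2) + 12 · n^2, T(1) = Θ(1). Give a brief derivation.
T(n) = Θ(n^2 log n)

log_2 4 = 2, and f(n) = 12 · n^2 = Θ(n^(log_2 4)). This is Case 2 of the master theorem: T(n) = Θ(f(n) · log n) = Θ(n^2 log n).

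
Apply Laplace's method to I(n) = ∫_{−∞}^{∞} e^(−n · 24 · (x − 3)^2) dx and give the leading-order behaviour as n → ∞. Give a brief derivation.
I(n) = sqrt(π/(24n))

Here φ(x) = 24 · (x − 3)^2 has its unique minimum at x* = 3 with φ(x*) = 0 and φ''(x*) = 48. Laplace's method gives
  I(n) ~ e^(−n φ(x*)) · sqrt(2π / (n · φ''(x*))) = sqrt(2π / (48n)) = sqrt(π/(24n)).
This is exact: substituting u = (x − 3)·sqrt(24n) gives I(n) = (1/sqrt(24n)) ∫_{−∞}^{∞} e^(−u^2) du = sqrt(π/(24n)).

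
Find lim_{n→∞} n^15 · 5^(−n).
lim = 0

Exponentials with base > 1 dominate every fixed polynomial: for any fixed c, n^c / 5^n → 0 as n → ∞ (e.g. by the ratio test, or by writing 5^n = e^(n ln 5) and noting e^(n ln 5) / n^c → ∞). Hence n^15 · 5^(−n) = n^15 / 5^n → 0.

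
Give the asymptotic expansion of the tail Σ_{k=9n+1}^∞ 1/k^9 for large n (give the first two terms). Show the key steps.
Σ_{k>9n} 1/k^9 = 1/(8 · (9n)^8) − 1/(2 · (9n)^9) + O(1/(9n)^10)

Compare to the integral: ∫_{9n}^∞ x^(−9) dx = [−x^(−8)/8]_{9n}^∞ = 1/((9−1)·(9n)^8). The Euler-Maclaurin correction adds −f(9n)/2 = −1/(2·(9n)^9). Euler-Maclaurin then gives
  Σ_{k>9n} 1/k^9 = ∫_{9n}^∞ dx/x^9 − 1/(2·(9n)^9) + O(1/(9n)^10).
(Equivalently this is ζ(9) − Σ_{k≤9n} 1/k^9.)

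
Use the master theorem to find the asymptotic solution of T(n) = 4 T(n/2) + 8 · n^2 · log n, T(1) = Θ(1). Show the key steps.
T(n) = Θ(n^2 · (log n)^2)

Here log_2 4 = 2 and f(n) = 8 · n^2 · log n = Θ(n^(log_2 4) · (log n)^1). This is the extended Case 2 of the master theorem (f matches the critical exponent up to log factors), giving T(n) = Θ(n^(log_2 4) · (log n)^(1+1)) = Θ(n^2 · (log n)^2).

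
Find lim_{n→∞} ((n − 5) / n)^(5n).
lim = e^(−25)

Rewrite as (1 − 5/n)^(5n). By the standard limit (1 + x/n)^n → e^x, we have (1 − 5/n)^n → e^(−5), and raising to the 5th power gives e^(−25).
More precisely, ln[(1 − 5/n)^(5n)] = 5n · ln(1 − 5/n) = 5n · (-5/n + O(1/n^2)) = -25 + O(1/n) → -25.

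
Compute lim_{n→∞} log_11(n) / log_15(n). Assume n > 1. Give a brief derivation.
lim = ln(15) / ln(11) = log_11(15)

Change of base: log_11(n) = ln n / ln 11 and log_15(n) = ln n / ln 15. The ratio is (ln n / ln 11) · (ln 15 / ln n) = ln 15 / ln 11, a constant independent of n. So the limit is ln 15 / ln 11 = log_11(15).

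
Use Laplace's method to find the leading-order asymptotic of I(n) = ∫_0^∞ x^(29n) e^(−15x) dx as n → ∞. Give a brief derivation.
I(n) ~ (sqrt(2π·29n) / 15) · (29n/(15e))^(29n)

Write the integrand as exp(29n ln x − 15x) and set f(x) = 29n ln x − 15x. Then f'(x) = 29n/x − 15 = 0 at x* = 29n/15, and f''(x*) = −29n/x*^2 = −15^2/(29n). Laplace's method (interior maximum) gives
  I(n) ~ e^(f(x*)) · sqrt(2π / |f''(x*)|)
        = exp(29n ln(29n/15) − 29n) · sqrt(2π · 29n / 15^2)
        = (29n/15)^(29n) e^(−29n) · sqrt(2π·29n) / 15
        = (sqrt(2π·29n) / 15) · (29n/(15e))^(29n).
This matches Γ(29n+1)/15^(29n+1) with Stirling applied to Γ.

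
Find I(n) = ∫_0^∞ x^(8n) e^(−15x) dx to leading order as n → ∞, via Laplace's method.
I(n) ~ (sqrt(2π·8n) / 15) · (8n/(15e))^(8n)

Write the integrand as exp(8n ln x − 15x) and set f(x) = 8n ln x − 15x. Then f'(x) = 8n/x − 15 = 0 at x* = 8n/15, and f''(x*) = −8n/x*^2 = −15^2/(8n). Laplace's method (interior maximum) gives
  I(n) ~ e^(f(x*)) · sqrt(2π / |f''(x*)|)
        = exp(8n ln(8n/15) − 8n) · sqrt(2π · 8n / 15^2)
        = (8n/15)^(8n) e^(−8n) · sqrt(2π·8n) / 15
        = (sqrt(2π·8n) / 15) · (8n/(15e))^(8n).
This matches Γ(8n+1)/15^(8n+1) with Stirling applied to Γ.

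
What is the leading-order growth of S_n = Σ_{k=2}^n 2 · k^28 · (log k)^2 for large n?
S_n ~ 2 · n^29 · (log n)^2 / 29

By integral comparison, S_n = ∫_1^n 2 · x^28 · (log x)^2 dx + O(n^28 · (log n)^2). For the integral, the leading term of ∫_1^n x^28 (log x)^2 dx is n^29/29 · (log n)^2 (by repeated integration by parts; each step lowers the log-exponent and produces a relatively O(1/log n) correction). Hence S_n ~ 2 · n^29 · (log n)^2 / 29.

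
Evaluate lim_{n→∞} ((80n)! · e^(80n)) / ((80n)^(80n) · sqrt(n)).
lim = sqrt(2π·80)

Stirling: (80n)! ~ sqrt(2π·80n) · (80n/e)^(80n). Hence
  (80n)! · e^(80n) / (80n)^(80n) ~ sqrt(2π·80n).
Dividing by sqrt(n): sqrt(2π·80n) / sqrt(n) = sqrt(2π·80) · n^((1−1)/2), so the limit is sqrt(2π·80).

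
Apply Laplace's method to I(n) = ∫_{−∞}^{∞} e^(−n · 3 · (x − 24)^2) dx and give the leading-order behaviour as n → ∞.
I(n) = sqrt(π/(3n))

Here φ(x) = 3 · (x − 24)^2 has its unique minimum at x* = 24 with φ(x*) = 0 and φ''(x*) = 6. Laplace's method gives
  I(n) ~ e^(−n φ(x*)) · sqrt(2π / (n · φ''(x*))) = sqrt(2π / (6n)) = sqrt(π/(3n)).
This is exact: substituting u = (x − 24)·sqrt(3n) gives I(n) = (1/sqrt(3n)) ∫_{−∞}^{∞} e^(−u^2) du = sqrt(π/(3n)).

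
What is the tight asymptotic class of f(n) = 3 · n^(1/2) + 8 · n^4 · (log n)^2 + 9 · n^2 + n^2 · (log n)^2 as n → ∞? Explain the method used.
f(n) ∈ Θ(n^4 · (log n)^2)

Compare the terms by growth order. For large n, n^a · (log n)^b dominates n^a' · (log n)^b' iff a > a', or (a = a' and b > b'). Ranking the 4 terms shows the dominant one is 8 · n^4 · (log n)^2. Hence f(n) ∈ Θ(n^4 · (log n)^2).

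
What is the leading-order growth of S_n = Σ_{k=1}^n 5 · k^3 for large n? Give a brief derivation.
S_n ~ 5 · n^4 / 4

By integral comparison (Euler-Maclaurin), Σ_{k=1}^n 5 · k^3 = 5 · ∫_0^n x^3 dx + O(n^3) = 5 · n^4/4 + O(n^3). (Equivalently, Faulhaber's formula gives the same leading term.)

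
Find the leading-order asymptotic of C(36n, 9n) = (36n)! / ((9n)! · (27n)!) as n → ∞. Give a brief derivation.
C(36n, 9n) ~ (256/27)^(9n) · sqrt(2/(3π·9n))

Write N = 9n. Apply Stirling to each factorial:
  (4N)! ~ sqrt(2π·4N) · (4N/e)^(4N),
  N! ~ sqrt(2π N) · (N/e)^N,
  (3N)! ~ sqrt(2π·3N) · (3N/e)^(3N).
The exponential factors combine to (4N)^(4N) / (N^N · (3N)^(3N)) = 4^(4N)/3^(3N) = (4^4/3^3)^N = (256/27)^N.
The square-root prefactors combine to sqrt(2π·4N) / (sqrt(2π N)·sqrt(2π·3N)) = sqrt(4 / (2π·3·N)) = sqrt(2/(3π·9n)).
Substituting N = 9n: C(36n, 9n) ~ (256/27)^(9n) · sqrt(2/(3π·9n)).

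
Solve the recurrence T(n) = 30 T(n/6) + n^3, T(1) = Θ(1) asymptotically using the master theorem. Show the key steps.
T(n) = Θ(n^3)

log_6 30 ≈ 1.898. f(n) = n^3 dominates n^(log_6 30) since 3 > 1.898, and the regularity condition a·f(n/b) = 30·(n/6)^3 = (30/216)·n^3 ≤ c·f(n) holds with c = 30/216 ≈ 0.139 < 1. So this is Case 3: T(n) = Θ(f(n)) = Θ(n^3).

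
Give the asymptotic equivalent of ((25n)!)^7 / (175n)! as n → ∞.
((25n)!)^7/(175n)! ~ ((2π·25n)^(6/2) / sqrt(7)) · 7^(−7·25n)  →  0

Write N = 25n. Stirling: N! ~ sqrt(2π N)(N/e)^N and (7N)! ~ sqrt(2π·7N)·(7N/e)^(7N).
  (N!)^7/(7N)! ~ (2π N)^(7/2) (N/e)^(7N) / [sqrt(2π·7N) (7N/e)^(7N)]
     = (2π N)^(7/2) / sqrt(2π·7N) · (N/(7N))^(7N)
     = (2π N)^((7−1)/2) / sqrt(7) · 7^(−7N).
Since 7^7 > 1, the factor 7^(−7N) decays exponentially, so the ratio → 0. Substituting N = 25n gives the stated form.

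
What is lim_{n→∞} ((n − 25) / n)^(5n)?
lim = e^(−125)

Rewrite as (1 − 25/n)^(5n). By the standard limit (1 + x/n)^n → e^x, we have (1 − 25/n)^n → e^(−25), and raising to the 5th power gives e^(−125).
More precisely, ln[(1 − 25/n)^(5n)] = 5n · ln(1 − 25/n) = 5n · (-25/n + O(1/n^2)) = -125 + O(1/n) → -125.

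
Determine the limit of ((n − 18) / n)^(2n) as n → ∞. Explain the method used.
lim = e^(−36)

Rewrite as (1 − 18/n)^(2n). By the standard limit (1 + x/n)^n → e^x, we have (1 − 18/n)^n → e^(−18), and raising to the 2nd power gives e^(−36).
More precisely, ln[(1 − 18/n)^(2n)] = 2n · ln(1 − 18/n) = 2n · (-18/n + O(1/n^2)) = -36 + O(1/n) → -36.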